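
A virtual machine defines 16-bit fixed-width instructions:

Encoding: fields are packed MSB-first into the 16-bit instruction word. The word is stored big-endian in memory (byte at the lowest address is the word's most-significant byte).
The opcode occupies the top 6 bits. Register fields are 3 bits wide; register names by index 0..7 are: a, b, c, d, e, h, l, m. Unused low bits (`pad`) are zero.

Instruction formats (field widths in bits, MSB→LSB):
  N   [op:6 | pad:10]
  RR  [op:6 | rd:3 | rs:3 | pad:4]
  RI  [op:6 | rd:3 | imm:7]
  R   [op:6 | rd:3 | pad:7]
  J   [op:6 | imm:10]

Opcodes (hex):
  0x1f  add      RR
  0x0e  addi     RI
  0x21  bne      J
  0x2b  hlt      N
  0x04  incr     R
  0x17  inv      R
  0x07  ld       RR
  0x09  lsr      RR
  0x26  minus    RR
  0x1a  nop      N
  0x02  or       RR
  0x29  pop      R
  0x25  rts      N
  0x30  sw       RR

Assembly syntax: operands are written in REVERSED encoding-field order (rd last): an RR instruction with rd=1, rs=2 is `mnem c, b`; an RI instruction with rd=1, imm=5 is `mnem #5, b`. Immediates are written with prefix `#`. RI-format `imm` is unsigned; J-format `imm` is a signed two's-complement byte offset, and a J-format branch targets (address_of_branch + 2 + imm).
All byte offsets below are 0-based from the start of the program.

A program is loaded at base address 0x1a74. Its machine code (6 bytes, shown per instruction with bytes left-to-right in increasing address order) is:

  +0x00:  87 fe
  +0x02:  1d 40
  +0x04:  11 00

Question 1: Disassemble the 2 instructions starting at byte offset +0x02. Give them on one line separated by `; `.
[02] 1d 40 → 0x1d40
  op=0x1d40>>10=0x7 ⇒ ld (RR)
  rd: (w>>7)&0x7=0x2 → c
  rs: (w>>4)&0x7=0x4 → e
[04] 11 00 → 0x1100
  op=0x1100>>10=0x4 ⇒ incr (R)
  rd: (w>>7)&0x7=0x2 → c

ld e, c; incr c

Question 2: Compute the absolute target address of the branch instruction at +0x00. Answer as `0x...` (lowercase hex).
0x1a74

@+00  big-endian(87 fe) = 0x87fe
  top 6b → 0x21 → bne [J]
  imm: (w>>0)&0x3ff=0x3fe (s10→-2) → #-2
  target = base 0x1a74 + off 0x00 + 2 + imm -2 = 0x1a74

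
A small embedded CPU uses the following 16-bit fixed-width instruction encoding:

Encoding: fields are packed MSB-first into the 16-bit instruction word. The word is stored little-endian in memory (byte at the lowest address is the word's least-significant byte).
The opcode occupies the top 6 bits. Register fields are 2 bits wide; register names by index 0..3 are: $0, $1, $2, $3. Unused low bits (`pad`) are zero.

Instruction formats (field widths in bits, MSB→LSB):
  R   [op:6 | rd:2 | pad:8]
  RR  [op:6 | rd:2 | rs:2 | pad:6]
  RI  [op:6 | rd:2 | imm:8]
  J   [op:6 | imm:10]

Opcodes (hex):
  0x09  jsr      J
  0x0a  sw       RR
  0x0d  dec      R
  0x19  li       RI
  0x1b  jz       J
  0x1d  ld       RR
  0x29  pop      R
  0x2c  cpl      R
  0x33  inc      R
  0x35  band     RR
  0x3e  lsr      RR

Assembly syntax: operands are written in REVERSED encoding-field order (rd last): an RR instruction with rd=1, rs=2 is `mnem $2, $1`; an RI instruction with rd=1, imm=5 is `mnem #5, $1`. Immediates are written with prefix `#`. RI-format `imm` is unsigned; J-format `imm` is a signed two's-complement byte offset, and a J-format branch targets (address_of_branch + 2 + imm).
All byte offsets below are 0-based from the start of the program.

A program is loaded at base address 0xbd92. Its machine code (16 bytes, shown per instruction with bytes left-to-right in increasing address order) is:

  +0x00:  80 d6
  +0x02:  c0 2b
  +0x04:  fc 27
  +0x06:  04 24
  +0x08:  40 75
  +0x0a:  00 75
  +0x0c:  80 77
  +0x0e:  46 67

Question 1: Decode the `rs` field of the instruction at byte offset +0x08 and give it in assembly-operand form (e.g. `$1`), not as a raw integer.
off 0x08: read 40 75 as little → 0x7540
  opcode bits[15:10]=0x1d: ld/RR
  [9:8] rd=1 = $1
  [7:6] rs=1 = $1

$1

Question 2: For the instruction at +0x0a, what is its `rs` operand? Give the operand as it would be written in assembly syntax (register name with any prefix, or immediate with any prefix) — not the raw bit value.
[0a] 00 75 → 0x7500
  top 6b → 0x1d → ld [RR]
  rd@[9:8]=0x1 ⇒ $1
  rs@[7:6]=0x0 ⇒ $0

$0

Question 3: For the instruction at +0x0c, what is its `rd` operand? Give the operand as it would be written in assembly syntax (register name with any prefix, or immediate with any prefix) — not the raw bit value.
+0x0c: 80 77 ⇒ word 0x7780 (little)
  top 6b → 0x1d → ld [RR]
  rd@[9:8]=0x3 ⇒ $3
  rs@[7:6]=0x2 ⇒ $2

$3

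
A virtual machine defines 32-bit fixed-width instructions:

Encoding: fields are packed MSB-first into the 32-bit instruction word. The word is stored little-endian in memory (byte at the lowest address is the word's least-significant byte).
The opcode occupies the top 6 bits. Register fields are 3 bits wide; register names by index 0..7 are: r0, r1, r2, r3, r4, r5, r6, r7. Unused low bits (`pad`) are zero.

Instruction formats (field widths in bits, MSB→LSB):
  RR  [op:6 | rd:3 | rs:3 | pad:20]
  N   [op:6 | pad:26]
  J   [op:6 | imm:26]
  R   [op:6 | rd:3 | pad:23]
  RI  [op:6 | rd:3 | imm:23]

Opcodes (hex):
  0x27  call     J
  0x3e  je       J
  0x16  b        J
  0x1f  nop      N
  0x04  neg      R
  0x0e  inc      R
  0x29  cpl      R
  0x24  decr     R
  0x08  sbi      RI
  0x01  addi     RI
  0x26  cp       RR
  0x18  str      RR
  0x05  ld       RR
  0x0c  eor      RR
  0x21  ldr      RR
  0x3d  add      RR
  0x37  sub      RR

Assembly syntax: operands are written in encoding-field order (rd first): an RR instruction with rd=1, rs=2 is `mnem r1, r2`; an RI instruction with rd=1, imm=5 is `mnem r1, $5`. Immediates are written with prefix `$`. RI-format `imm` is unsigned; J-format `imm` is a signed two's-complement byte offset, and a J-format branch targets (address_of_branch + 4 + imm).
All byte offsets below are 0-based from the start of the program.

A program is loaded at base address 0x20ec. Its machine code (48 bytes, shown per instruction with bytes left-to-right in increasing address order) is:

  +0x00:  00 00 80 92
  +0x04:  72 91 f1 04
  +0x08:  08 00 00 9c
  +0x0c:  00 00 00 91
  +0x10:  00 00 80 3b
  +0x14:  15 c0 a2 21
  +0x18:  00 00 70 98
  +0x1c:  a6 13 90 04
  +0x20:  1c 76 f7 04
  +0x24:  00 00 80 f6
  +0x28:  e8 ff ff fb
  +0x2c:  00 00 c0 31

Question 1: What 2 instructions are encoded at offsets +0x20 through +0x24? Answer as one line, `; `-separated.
addi r1, $7829020; add r5, r0

+0x20: 1c 76 f7 04 ⇒ word 0x04f7761c (little)
  top 6b → 0x1 → addi [RI]
  rd: (w>>23)&0x7=0x1 → r1
  imm: (w>>0)&0x7fffff=0x77761c → $7829020
+0x24: 00 00 80 f6 ⇒ word 0xf6800000 (little)
  top 6b → 0x3d → add [RR]
  rd: (w>>23)&0x7=0x5 → r5
  rs: (w>>20)&0x7=0x0 → r0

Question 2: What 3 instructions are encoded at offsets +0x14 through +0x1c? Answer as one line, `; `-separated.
@+14  little-endian(15 c0 a2 21) = 0x21a2c015
  op=0x21a2c015>>26=0x8 ⇒ sbi (RI)
  rd: (w>>23)&0x7=0x3 → r3
  imm: (w>>0)&0x7fffff=0x22c015 → $2277397
@+18  little-endian(00 00 70 98) = 0x98700000
  op=0x98700000>>26=0x26 ⇒ cp (RR)
  rd: (w>>23)&0x7=0x0 → r0
  rs: (w>>20)&0x7=0x7 → r7
@+1c  little-endian(a6 13 90 04) = 0x049013a6
  op=0x049013a6>>26=0x1 ⇒ addi (RI)
  rd: (w>>23)&0x7=0x1 → r1
  imm: (w>>0)&0x7fffff=0x1013a6 → $1053606

sbi r3, $2277397; cp r0, r7; addi r1, $1053606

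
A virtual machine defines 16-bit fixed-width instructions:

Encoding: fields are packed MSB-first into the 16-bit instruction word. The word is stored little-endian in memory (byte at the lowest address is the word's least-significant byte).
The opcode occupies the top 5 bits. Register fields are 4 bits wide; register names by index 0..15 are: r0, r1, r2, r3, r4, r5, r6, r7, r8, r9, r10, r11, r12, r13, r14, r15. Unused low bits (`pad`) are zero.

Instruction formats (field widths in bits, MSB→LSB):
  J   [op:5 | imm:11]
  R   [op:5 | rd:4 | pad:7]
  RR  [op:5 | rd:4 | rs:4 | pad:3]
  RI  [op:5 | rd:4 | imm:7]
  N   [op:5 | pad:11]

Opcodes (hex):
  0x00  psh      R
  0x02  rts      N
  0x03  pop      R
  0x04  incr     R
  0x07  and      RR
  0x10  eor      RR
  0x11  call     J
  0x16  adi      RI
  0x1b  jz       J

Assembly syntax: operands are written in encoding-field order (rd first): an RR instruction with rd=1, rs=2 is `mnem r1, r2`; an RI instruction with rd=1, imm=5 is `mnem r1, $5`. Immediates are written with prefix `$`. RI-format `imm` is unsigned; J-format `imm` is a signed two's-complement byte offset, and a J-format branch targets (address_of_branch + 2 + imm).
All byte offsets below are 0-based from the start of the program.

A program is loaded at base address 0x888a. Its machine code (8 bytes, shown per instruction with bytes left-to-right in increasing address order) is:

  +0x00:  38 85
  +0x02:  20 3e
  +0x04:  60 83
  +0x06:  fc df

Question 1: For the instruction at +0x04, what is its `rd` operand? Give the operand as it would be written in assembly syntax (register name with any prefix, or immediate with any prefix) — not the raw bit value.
off 0x04: read 60 83 as little → 0x8360
  opcode bits[15:11]=0x10: eor/RR
  [10:7] rd=6 = r6
  [6:3] rs=12 = r12

r6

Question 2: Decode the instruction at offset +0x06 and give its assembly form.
off 0x06: read fc df as little → 0xdffc
  op=0xdffc>>11=0x1b ⇒ jz (J)
  [10:0] imm=2044 (s11→-4) = $-4

jz $-4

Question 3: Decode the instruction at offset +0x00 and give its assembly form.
eor r10, r7

+0x00: 38 85 ⇒ word 0x8538 (little)
  top 5b → 0x10 → eor [RR]
  rd: (w>>7)&0xf=0xa → r10
  rs: (w>>3)&0xf=0x7 → r7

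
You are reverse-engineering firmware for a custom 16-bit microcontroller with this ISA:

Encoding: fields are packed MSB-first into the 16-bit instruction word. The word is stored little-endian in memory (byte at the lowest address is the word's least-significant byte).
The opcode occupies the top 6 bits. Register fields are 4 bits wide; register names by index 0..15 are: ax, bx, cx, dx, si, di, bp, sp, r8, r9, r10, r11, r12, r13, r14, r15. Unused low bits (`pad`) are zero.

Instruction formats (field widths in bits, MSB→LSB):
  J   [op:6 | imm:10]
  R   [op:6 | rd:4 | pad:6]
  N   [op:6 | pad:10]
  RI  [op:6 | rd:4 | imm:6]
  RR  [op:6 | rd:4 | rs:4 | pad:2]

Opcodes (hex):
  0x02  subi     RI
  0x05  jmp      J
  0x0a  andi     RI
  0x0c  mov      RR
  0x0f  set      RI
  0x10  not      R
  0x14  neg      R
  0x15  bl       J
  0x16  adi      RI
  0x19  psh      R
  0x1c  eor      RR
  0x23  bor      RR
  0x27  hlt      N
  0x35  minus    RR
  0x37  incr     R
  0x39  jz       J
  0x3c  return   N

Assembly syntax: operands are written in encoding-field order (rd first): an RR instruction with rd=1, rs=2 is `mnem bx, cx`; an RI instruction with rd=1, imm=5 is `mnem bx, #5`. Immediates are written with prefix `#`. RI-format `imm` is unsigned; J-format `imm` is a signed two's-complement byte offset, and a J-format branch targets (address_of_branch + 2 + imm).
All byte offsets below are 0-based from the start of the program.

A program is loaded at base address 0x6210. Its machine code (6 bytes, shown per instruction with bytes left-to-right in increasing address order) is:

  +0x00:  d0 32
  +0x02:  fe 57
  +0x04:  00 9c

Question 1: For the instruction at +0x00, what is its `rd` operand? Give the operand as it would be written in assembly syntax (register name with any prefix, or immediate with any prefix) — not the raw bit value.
+0x00: d0 32 ⇒ word 0x32d0 (little)
  op=0x32d0>>10=0xc ⇒ mov (RR)
  rd@[9:6]=0xb ⇒ r11
  rs@[5:2]=0x4 ⇒ si

r11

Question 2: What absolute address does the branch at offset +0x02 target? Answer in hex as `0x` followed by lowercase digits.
0x6212

@+02  little-endian(fe 57) = 0x57fe
  op=0x57fe>>10=0x15 ⇒ bl (J)
  imm: (w>>0)&0x3ff=0x3fe (s10→-2) → #-2
  target = base 0x6210 + off 0x02 + 2 + imm -2 = 0x6212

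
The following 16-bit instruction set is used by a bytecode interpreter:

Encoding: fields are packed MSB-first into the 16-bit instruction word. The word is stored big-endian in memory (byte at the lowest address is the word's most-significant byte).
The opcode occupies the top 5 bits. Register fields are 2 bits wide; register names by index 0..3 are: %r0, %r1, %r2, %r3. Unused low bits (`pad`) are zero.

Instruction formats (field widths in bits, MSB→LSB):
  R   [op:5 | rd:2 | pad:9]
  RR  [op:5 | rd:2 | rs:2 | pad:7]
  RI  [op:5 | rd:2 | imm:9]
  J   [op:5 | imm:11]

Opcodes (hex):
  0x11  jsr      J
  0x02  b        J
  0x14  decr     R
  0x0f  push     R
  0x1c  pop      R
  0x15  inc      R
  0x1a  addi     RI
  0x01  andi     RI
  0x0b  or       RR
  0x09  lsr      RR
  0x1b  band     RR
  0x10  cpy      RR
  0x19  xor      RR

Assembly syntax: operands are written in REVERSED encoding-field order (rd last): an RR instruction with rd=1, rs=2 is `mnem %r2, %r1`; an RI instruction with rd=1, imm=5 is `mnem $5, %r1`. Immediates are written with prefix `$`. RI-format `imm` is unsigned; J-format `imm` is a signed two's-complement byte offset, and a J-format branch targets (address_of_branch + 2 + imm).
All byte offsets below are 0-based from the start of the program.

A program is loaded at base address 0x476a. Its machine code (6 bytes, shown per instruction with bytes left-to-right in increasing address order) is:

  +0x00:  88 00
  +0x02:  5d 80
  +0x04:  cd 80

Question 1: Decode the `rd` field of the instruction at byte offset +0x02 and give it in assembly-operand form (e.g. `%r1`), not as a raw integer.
[02] 5d 80 → 0x5d80
  top 5b → 0xb → or [RR]
  [10:9] rd=2 = %r2
  [8:7] rs=3 = %r3

%r2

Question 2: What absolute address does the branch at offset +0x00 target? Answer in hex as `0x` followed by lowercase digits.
[00] 88 00 → 0x8800
  top 5b → 0x11 → jsr [J]
  [10:0] imm=0 = $0
  target = base 0x476a + off 0x00 + 2 + imm 0 = 0x476c

0x476c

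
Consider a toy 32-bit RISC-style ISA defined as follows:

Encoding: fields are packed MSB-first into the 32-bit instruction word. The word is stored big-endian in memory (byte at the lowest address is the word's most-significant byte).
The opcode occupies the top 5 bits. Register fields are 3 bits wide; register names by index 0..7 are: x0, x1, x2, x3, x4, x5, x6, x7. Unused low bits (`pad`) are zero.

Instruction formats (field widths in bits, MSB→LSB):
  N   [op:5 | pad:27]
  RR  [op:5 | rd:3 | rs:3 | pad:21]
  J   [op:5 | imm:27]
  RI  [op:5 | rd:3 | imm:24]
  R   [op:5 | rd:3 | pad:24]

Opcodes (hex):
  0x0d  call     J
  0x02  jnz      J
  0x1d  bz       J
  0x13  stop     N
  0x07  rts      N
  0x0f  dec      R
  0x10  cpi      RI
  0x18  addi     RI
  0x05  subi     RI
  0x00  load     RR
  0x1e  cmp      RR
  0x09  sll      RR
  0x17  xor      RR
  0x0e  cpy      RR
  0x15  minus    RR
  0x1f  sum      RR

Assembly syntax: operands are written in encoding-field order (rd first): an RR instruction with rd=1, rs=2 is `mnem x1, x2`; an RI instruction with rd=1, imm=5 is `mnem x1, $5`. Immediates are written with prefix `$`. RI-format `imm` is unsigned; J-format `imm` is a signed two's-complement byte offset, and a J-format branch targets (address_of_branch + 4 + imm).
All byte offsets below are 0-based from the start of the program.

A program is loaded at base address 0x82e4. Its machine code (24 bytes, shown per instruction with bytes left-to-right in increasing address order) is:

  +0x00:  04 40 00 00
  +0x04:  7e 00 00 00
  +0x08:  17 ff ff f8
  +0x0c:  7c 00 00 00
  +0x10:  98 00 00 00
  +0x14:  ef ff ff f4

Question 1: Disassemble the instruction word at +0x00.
load x4, x2

off 0x00: read 04 40 00 00 as big → 0x04400000
  opcode bits[31:27]=0x0: load/RR
  rd@[26:24]=0x4 ⇒ x4
  rs@[23:21]=0x2 ⇒ x2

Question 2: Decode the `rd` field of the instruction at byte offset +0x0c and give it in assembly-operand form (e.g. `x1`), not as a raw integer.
x4

off 0x0c: read 7c 00 00 00 as big → 0x7c000000
  opcode bits[31:27]=0xf: dec/R
  rd@[26:24]=0x4 ⇒ x4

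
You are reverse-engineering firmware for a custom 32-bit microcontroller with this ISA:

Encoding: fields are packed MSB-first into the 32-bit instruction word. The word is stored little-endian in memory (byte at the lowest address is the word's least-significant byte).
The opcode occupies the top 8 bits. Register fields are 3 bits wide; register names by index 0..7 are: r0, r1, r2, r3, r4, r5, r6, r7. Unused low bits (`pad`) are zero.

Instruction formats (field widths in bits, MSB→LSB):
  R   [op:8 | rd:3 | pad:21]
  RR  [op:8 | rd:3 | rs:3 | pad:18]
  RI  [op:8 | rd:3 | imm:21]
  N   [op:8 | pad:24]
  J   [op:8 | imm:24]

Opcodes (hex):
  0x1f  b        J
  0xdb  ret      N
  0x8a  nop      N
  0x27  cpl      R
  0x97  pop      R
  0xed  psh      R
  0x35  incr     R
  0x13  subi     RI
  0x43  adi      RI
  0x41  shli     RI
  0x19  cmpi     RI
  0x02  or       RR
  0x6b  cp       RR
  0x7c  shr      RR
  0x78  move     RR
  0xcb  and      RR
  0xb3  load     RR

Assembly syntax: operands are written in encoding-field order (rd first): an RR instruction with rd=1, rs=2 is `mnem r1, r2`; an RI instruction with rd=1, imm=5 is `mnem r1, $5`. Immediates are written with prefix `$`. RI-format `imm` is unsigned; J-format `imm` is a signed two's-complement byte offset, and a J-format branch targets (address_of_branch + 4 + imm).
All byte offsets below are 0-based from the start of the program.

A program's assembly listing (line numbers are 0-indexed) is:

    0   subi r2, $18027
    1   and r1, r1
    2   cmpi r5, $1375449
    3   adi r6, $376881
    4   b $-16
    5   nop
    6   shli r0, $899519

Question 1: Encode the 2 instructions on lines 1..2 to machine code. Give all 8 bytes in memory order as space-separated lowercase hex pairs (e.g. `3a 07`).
1. and fields op=0xcb:8|rd=1:3|rs=1:3|pad=0:18 → word cb240000h → 00 00 24 cb
2. cmpi fields op=0x19:8|rd=5:3|imm=1375449:21 → word 19b4fcd9h → d9 fc b4 19

00 00 24 cb d9 fc b4 19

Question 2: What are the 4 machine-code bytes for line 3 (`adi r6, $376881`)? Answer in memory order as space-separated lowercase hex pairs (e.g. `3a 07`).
31 c0 c5 43

line 3 (adi): pack op=0x43:8|rd=6:3|imm=376881:21 = 0x43c5c031; little→ 31 c0 c5 43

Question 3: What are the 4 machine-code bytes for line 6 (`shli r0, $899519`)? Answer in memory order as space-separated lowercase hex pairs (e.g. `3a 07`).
6. shli fields op=0x41:8|rd=0:3|imm=899519:21 → word 410db9bfh → bf b9 0d 41

bf b9 0d 41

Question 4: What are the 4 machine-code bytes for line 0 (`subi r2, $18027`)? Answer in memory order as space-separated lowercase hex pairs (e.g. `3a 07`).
line 0 (subi): pack op=0x13:8|rd=2:3|imm=18027:21 = 0x1340466b; little→ 6b 46 40 13

6b 46 40 13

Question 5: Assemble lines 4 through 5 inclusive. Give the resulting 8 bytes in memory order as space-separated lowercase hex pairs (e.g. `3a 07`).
L4: b op=0x1f:8|imm=-16:24 ⇒ 0x1ffffff0 ⇒ little f0 ff ff 1f
L5: nop op=0x8a:8|pad=0:24 ⇒ 0x8a000000 ⇒ little 00 00 00 8a

f0 ff ff 1f 00 00 00 8a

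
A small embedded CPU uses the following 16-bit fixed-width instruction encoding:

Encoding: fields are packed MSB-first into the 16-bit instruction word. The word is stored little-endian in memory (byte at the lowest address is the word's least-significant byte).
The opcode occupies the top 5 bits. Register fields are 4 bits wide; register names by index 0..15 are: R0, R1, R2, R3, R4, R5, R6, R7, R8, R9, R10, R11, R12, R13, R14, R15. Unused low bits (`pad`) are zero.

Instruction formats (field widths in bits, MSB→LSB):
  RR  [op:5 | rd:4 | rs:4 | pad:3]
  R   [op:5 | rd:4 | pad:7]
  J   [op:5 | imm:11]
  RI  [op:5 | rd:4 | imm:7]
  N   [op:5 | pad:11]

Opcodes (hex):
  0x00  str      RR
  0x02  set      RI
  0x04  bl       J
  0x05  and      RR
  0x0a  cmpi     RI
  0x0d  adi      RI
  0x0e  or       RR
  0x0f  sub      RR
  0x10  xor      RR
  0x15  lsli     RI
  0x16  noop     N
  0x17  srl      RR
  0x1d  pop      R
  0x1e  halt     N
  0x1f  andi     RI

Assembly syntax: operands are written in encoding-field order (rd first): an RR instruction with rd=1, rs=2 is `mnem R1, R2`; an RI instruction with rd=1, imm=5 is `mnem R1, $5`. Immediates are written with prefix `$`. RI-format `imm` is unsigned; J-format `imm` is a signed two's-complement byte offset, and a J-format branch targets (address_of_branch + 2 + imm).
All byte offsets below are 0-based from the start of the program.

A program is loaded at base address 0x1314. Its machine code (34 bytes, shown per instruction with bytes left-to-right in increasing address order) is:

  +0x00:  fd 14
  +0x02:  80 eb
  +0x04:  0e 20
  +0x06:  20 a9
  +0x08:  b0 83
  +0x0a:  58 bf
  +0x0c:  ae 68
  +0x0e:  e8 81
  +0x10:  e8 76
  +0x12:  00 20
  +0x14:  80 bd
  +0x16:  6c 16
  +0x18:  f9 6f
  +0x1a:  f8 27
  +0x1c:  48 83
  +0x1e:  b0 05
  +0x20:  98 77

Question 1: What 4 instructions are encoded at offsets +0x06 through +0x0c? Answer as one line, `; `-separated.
+0x06: 20 a9 ⇒ word 0xa920 (little)
  opcode bits[15:11]=0x15: lsli/RI
  rd@[10:7]=0x2 ⇒ R2
  imm@[6:0]=0x20 ⇒ $32
+0x08: b0 83 ⇒ word 0x83b0 (little)
  opcode bits[15:11]=0x10: xor/RR
  rd@[10:7]=0x7 ⇒ R7
  rs@[6:3]=0x6 ⇒ R6
+0x0a: 58 bf ⇒ word 0xbf58 (little)
  opcode bits[15:11]=0x17: srl/RR
  rd@[10:7]=0xe ⇒ R14
  rs@[6:3]=0xb ⇒ R11
+0x0c: ae 68 ⇒ word 0x68ae (little)
  opcode bits[15:11]=0xd: adi/RI
  rd@[10:7]=0x1 ⇒ R1
  imm@[6:0]=0x2e ⇒ $46

lsli R2, $32; xor R7, R6; srl R14, R11; adi R1, $46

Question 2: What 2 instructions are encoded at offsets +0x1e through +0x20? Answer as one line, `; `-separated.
str R11, R6; or R15, R3

[1e] b0 05 → 0x05b0
  opcode bits[15:11]=0x0: str/RR
  [10:7] rd=11 = R11
  [6:3] rs=6 = R6
[20] 98 77 → 0x7798
  opcode bits[15:11]=0xe: or/RR
  [10:7] rd=15 = R15
  [6:3] rs=3 = R3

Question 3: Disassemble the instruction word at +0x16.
[16] 6c 16 → 0x166c
  opcode bits[15:11]=0x2: set/RI
  rd@[10:7]=0xc ⇒ R12
  imm@[6:0]=0x6c ⇒ $108

set R12, $108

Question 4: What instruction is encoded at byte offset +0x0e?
[0e] e8 81 → 0x81e8
  op=0x81e8>>11=0x10 ⇒ xor (RR)
  rd: (w>>7)&0xf=0x3 → R3
  rs: (w>>3)&0xf=0xd → R13

xor R3, R13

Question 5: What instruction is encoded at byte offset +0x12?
bl $0

[12] 00 20 → 0x2000
  op=0x2000>>11=0x4 ⇒ bl (J)
  [10:0] imm=0 = $0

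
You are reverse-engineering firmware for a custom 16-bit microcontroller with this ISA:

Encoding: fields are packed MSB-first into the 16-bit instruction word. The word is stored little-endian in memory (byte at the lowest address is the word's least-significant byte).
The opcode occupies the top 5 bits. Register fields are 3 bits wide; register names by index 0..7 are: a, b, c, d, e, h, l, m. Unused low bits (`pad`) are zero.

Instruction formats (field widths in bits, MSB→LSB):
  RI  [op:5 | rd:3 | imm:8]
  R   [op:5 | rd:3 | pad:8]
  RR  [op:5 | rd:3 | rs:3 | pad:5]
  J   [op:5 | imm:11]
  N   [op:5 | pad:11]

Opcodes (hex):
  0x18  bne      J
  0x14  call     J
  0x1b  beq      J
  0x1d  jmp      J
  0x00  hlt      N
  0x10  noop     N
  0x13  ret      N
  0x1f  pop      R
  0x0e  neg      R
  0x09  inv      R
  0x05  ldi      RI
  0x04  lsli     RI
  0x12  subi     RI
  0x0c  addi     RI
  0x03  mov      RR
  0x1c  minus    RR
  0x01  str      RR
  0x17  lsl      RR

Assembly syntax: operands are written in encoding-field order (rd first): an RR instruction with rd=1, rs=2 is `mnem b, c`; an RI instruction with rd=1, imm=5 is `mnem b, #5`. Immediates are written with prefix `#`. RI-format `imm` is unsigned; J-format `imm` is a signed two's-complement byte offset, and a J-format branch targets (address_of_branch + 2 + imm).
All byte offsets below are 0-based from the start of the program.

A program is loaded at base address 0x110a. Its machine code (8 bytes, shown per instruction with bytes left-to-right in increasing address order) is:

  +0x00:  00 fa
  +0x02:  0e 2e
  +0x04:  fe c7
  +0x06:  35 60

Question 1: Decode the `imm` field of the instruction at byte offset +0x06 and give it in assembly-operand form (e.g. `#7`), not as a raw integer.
#53

@+06  little-endian(35 60) = 0x6035
  op=0x6035>>11=0xc ⇒ addi (RI)
  rd@[10:8]=0x0 ⇒ a
  imm@[7:0]=0x35 ⇒ #53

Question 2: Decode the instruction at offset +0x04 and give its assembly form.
[04] fe c7 → 0xc7fe
  top 5b → 0x18 → bne [J]
  imm: (w>>0)&0x7ff=0x7fe (s11→-2) → #-2

bne #-2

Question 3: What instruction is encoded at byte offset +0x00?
[00] 00 fa → 0xfa00
  opcode bits[15:11]=0x1f: pop/R
  rd: (w>>8)&0x7=0x2 → c

pop c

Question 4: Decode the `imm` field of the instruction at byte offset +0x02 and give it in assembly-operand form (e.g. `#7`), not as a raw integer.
#14

off 0x02: read 0e 2e as little → 0x2e0e
  top 5b → 0x5 → ldi [RI]
  rd@[10:8]=0x6 ⇒ l
  imm@[7:0]=0xe ⇒ #14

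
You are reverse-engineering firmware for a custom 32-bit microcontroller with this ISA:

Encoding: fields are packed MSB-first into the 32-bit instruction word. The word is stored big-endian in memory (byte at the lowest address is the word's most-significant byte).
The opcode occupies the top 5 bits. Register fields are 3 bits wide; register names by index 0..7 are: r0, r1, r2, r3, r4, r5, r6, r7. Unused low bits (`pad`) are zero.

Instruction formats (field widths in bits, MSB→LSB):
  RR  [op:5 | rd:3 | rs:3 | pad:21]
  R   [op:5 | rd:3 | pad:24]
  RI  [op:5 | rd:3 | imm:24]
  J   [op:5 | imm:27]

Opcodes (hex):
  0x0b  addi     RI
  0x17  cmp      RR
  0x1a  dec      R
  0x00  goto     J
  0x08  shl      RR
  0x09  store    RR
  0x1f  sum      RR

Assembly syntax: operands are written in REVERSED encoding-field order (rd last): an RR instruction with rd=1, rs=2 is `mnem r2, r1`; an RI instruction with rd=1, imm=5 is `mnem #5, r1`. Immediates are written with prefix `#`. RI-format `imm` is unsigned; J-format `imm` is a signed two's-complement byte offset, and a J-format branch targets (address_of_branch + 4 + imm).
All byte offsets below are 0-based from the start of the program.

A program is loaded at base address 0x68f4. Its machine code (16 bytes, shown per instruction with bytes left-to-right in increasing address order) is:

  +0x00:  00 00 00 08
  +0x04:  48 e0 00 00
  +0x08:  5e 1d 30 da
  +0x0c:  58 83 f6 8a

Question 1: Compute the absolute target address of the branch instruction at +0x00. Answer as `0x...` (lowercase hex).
off 0x00: read 00 00 00 08 as big → 0x00000008
  op=0x00000008>>27=0x0 ⇒ goto (J)
  imm: (w>>0)&0x7ffffff=0x8 → #8
  target = base 0x68f4 + off 0x00 + 4 + imm 8 = 0x6900

0x6900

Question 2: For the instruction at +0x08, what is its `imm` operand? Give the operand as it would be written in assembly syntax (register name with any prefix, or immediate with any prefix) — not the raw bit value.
#1913050

[08] 5e 1d 30 da → 0x5e1d30da
  opcode bits[31:27]=0xb: addi/RI
  [26:24] rd=6 = r6
  [23:0] imm=1913050 = #1913050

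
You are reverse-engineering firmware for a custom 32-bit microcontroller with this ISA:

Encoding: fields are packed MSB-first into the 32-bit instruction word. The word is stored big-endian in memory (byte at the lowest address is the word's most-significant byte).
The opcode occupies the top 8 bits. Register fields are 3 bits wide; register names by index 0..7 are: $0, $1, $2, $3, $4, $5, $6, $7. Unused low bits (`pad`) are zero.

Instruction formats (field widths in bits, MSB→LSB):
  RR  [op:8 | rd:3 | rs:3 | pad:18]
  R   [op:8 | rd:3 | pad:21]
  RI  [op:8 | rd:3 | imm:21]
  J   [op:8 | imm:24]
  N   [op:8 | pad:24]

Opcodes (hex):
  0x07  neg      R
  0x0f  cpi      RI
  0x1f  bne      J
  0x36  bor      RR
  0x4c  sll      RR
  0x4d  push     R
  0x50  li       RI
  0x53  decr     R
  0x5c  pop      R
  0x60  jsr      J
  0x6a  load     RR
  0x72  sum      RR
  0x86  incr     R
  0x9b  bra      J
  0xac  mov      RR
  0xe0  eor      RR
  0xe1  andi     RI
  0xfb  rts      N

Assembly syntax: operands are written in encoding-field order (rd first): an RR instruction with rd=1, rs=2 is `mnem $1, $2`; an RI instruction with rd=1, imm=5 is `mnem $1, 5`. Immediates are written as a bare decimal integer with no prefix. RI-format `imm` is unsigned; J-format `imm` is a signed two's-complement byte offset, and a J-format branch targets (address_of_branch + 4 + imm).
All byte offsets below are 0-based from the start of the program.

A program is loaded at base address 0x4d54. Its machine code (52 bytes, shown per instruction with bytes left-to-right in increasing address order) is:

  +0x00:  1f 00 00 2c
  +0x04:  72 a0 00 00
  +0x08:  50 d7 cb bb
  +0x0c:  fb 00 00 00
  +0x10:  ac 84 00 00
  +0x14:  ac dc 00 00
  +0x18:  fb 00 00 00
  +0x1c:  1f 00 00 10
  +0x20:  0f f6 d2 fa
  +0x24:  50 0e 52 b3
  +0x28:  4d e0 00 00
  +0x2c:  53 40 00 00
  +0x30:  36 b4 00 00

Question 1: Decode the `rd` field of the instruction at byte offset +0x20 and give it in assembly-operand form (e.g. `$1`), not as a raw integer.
$7

+0x20: 0f f6 d2 fa ⇒ word 0x0ff6d2fa (big)
  op=0x0ff6d2fa>>24=0xf ⇒ cpi (RI)
  [23:21] rd=7 = $7
  [20:0] imm=1495802 = 1495802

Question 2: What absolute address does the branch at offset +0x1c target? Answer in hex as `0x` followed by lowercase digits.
0x4d84

[1c] 1f 00 00 10 → 0x1f000010
  top 8b → 0x1f → bne [J]
  imm: (w>>0)&0xffffff=0x10 → 16
  target = base 0x4d54 + off 0x1c + 4 + imm 16 = 0x4d84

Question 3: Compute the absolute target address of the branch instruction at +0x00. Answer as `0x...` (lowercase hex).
[00] 1f 00 00 2c → 0x1f00002c
  op=0x1f00002c>>24=0x1f ⇒ bne (J)
  imm: (w>>0)&0xffffff=0x2c → 44
  target = base 0x4d54 + off 0x00 + 4 + imm 44 = 0x4d84

0x4d84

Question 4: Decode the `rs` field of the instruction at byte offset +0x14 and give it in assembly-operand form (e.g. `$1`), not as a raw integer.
$7

[14] ac dc 00 00 → 0xacdc0000
  top 8b → 0xac → mov [RR]
  [23:21] rd=6 = $6
  [20:18] rs=7 = $7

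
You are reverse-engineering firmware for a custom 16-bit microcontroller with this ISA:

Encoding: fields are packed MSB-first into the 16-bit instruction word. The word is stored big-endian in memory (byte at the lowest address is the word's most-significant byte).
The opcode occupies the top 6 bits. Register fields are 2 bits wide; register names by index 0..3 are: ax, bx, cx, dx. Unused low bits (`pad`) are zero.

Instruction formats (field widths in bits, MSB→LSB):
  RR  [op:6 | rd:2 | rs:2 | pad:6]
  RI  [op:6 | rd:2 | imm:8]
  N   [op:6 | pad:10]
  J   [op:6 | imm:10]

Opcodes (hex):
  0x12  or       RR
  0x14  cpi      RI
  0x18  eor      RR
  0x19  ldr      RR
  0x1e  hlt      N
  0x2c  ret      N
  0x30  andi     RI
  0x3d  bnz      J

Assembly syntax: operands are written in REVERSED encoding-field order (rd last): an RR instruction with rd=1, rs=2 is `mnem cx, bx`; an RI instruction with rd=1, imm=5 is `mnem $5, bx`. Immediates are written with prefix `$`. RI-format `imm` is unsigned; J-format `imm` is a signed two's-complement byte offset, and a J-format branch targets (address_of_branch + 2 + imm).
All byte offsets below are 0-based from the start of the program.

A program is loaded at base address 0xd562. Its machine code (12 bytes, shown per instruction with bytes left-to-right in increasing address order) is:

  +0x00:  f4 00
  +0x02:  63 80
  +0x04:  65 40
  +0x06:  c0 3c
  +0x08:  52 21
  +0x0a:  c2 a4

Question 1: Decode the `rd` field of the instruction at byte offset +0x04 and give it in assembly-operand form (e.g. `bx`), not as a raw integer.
off 0x04: read 65 40 as big → 0x6540
  op=0x6540>>10=0x19 ⇒ ldr (RR)
  rd@[9:8]=0x1 ⇒ bx
  rs@[7:6]=0x1 ⇒ bx

bx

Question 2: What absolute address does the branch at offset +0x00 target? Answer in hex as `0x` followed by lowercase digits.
0xd564

off 0x00: read f4 00 as big → 0xf400
  opcode bits[15:10]=0x3d: bnz/J
  imm: (w>>0)&0x3ff=0x0 → $0
  target = base 0xd562 + off 0x00 + 2 + imm 0 = 0xd564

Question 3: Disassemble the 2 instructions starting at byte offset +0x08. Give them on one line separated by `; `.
cpi $33, cx; andi $164, cx

@+08  big-endian(52 21) = 0x5221
  op=0x5221>>10=0x14 ⇒ cpi (RI)
  rd: (w>>8)&0x3=0x2 → cx
  imm: (w>>0)&0xff=0x21 → $33
@+0a  big-endian(c2 a4) = 0xc2a4
  op=0xc2a4>>10=0x30 ⇒ andi (RI)
  rd: (w>>8)&0x3=0x2 → cx
  imm: (w>>0)&0xff=0xa4 → $164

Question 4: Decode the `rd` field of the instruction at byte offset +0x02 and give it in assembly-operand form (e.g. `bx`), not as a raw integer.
@+02  big-endian(63 80) = 0x6380
  op=0x6380>>10=0x18 ⇒ eor (RR)
  rd: (w>>8)&0x3=0x3 → dx
  rs: (w>>6)&0x3=0x2 → cx

dx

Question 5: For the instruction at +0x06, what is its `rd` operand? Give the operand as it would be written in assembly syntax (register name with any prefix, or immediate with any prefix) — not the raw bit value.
+0x06: c0 3c ⇒ word 0xc03c (big)
  top 6b → 0x30 → andi [RI]
  [9:8] rd=0 = ax
  [7:0] imm=60 = $60

ax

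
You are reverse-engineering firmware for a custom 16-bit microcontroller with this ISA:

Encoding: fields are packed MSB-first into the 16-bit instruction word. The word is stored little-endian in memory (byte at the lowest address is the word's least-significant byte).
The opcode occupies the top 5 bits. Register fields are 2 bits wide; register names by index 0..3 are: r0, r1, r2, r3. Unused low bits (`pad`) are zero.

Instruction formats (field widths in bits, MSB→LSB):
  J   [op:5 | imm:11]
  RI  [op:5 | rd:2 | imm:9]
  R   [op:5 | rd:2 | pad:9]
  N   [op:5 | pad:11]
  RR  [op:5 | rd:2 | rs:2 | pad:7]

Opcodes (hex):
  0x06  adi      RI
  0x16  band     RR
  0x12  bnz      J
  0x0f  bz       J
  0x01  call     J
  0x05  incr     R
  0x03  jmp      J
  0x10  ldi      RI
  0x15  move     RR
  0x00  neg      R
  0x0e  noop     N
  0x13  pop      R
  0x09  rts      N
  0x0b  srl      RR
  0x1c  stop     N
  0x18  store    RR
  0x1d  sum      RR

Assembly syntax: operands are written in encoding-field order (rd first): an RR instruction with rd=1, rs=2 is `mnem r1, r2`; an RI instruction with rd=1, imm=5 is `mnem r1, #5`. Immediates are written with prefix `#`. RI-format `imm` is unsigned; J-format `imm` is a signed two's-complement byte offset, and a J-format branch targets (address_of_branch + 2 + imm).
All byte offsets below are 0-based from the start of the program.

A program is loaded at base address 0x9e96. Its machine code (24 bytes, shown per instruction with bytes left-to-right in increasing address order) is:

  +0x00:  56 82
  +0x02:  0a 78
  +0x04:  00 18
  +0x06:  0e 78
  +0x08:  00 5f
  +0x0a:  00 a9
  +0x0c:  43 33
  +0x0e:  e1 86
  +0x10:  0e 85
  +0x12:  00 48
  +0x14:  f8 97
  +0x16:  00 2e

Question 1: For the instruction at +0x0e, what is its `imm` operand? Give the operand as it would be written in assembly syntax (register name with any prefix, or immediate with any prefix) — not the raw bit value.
@+0e  little-endian(e1 86) = 0x86e1
  top 5b → 0x10 → ldi [RI]
  rd: (w>>9)&0x3=0x3 → r3
  imm: (w>>0)&0x1ff=0xe1 → #225

#225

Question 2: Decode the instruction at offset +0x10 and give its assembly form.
ldi r2, #270

off 0x10: read 0e 85 as little → 0x850e
  opcode bits[15:11]=0x10: ldi/RI
  rd: (w>>9)&0x3=0x2 → r2
  imm: (w>>0)&0x1ff=0x10e → #270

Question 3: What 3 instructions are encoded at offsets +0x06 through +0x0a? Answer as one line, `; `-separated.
off 0x06: read 0e 78 as little → 0x780e
  top 5b → 0xf → bz [J]
  [10:0] imm=14 = #14
off 0x08: read 00 5f as little → 0x5f00
  top 5b → 0xb → srl [RR]
  [10:9] rd=3 = r3
  [8:7] rs=2 = r2
off 0x0a: read 00 a9 as little → 0xa900
  top 5b → 0x15 → move [RR]
  [10:9] rd=0 = r0
  [8:7] rs=2 = r2

bz #14; srl r3, r2; move r0, r2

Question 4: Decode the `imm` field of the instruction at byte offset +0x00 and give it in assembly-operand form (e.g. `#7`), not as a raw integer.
+0x00: 56 82 ⇒ word 0x8256 (little)
  op=0x8256>>11=0x10 ⇒ ldi (RI)
  rd@[10:9]=0x1 ⇒ r1
  imm@[8:0]=0x56 ⇒ #86

#86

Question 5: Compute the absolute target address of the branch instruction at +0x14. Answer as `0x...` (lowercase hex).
0x9ea4

@+14  little-endian(f8 97) = 0x97f8
  top 5b → 0x12 → bnz [J]
  [10:0] imm=2040 (s11→-8) = #-8
  target = base 0x9e96 + off 0x14 + 2 + imm -8 = 0x9ea4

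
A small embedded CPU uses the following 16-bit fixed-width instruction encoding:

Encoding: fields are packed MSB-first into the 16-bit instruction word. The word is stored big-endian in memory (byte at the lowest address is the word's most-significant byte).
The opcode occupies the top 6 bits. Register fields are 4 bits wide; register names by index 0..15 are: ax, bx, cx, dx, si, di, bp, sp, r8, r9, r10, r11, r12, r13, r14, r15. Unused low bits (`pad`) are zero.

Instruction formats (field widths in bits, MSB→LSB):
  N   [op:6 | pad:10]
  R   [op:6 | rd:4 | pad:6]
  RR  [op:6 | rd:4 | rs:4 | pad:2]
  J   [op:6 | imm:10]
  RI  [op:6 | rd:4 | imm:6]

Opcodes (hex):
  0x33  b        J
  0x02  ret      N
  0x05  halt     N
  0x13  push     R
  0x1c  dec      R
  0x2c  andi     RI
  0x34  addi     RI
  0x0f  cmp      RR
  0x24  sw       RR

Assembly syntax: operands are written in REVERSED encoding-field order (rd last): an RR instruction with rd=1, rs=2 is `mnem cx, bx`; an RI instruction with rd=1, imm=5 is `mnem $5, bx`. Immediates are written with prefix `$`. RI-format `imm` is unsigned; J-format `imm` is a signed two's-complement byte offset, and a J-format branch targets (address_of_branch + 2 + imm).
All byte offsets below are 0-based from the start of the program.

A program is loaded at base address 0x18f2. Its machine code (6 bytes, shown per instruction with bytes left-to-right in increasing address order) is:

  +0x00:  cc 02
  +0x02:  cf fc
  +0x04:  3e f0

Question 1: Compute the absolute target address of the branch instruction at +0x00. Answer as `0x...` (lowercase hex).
@+00  big-endian(cc 02) = 0xcc02
  op=0xcc02>>10=0x33 ⇒ b (J)
  [9:0] imm=2 = $2
  target = base 0x18f2 + off 0x00 + 2 + imm 2 = 0x18f6

0x18f6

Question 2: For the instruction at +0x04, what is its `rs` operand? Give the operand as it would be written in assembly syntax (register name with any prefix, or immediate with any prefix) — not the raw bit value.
@+04  big-endian(3e f0) = 0x3ef0
  opcode bits[15:10]=0xf: cmp/RR
  [9:6] rd=11 = r11
  [5:2] rs=12 = r12

r12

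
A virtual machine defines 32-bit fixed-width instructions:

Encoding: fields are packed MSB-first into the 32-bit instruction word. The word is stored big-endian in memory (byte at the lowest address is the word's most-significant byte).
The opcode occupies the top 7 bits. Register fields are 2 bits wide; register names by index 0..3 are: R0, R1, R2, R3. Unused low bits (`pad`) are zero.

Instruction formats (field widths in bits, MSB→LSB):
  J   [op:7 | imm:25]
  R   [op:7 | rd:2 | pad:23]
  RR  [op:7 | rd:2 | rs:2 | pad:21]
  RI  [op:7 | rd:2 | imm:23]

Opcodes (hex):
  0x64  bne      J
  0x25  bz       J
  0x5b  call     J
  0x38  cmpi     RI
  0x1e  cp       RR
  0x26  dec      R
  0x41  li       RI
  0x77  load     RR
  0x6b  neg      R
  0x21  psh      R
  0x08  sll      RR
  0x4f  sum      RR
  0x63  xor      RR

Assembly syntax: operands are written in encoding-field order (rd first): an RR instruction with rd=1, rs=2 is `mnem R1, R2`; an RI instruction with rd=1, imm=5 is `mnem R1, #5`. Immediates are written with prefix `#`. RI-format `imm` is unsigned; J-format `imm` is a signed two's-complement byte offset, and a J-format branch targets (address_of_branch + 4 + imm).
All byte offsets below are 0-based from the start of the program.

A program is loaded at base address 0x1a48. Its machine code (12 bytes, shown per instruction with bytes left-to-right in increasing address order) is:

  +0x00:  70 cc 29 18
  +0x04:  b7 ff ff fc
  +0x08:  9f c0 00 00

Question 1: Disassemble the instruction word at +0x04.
[04] b7 ff ff fc → 0xb7fffffc
  op=0xb7fffffc>>25=0x5b ⇒ call (J)
  imm@[24:0]=0x1fffffc (s25→-4) ⇒ #-4

call #-4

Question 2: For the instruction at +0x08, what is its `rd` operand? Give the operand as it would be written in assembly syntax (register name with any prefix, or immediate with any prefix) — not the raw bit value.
R3

@+08  big-endian(9f c0 00 00) = 0x9fc00000
  top 7b → 0x4f → sum [RR]
  rd: (w>>23)&0x3=0x3 → R3
  rs: (w>>21)&0x3=0x2 → R2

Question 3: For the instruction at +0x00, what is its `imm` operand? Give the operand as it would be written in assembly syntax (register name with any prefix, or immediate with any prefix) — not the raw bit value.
off 0x00: read 70 cc 29 18 as big → 0x70cc2918
  op=0x70cc2918>>25=0x38 ⇒ cmpi (RI)
  rd: (w>>23)&0x3=0x1 → R1
  imm: (w>>0)&0x7fffff=0x4c2918 → #4991256

#4991256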